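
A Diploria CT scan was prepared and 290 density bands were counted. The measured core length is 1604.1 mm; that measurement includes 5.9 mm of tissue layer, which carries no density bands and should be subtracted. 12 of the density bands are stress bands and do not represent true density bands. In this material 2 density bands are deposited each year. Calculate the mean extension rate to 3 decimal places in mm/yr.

Adjusted count: 290 − 12 = 278 density bands.
With 2 density bands per year, 278 / 2 = 139 years.
The growth record spans 1604.1 − 5.9 = 1598.2 mm.
Extension rate ≈ 1598.2 / 139 = 11.498 mm/yr.

11.498 mm/yr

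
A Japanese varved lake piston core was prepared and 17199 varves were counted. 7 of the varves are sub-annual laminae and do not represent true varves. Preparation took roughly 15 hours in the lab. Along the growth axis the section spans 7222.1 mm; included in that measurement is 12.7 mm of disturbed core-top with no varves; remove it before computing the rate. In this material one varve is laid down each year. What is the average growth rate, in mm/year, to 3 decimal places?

0.419 mm/year

Adjusted count: 17199 − 7 = 17192 varves.
Net length = 7222.1 − 12.7 = 7209.4 mm.
Mean rate = 7209.4 mm / 17192 years ≈ 0.419 mm/year.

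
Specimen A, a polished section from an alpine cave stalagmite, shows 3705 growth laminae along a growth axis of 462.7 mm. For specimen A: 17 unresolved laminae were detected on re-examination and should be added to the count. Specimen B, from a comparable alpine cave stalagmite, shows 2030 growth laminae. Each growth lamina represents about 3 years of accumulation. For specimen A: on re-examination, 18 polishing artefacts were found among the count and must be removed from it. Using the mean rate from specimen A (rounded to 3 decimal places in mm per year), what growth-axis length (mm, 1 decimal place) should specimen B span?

255.8 mm

Specimen A: after corrections the count is 3705 − 18 + 17 = 3704 growth laminae.
Specimen A: at 3 years per growth lamina, 3704 × 3 = 11112 years.
A: Mean rate = 462.7 mm / 11112 years ≈ 0.042 mm/year.
Specimen B: at 3 years per growth lamina, 2030 × 3 = 6090 years. For B, 0.042 mm/year × 6090 years = 255.8 mm.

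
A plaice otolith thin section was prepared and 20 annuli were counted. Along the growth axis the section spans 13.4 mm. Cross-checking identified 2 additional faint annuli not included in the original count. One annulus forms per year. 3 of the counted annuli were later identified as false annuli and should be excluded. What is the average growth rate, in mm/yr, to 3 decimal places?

0.705 mm/yr

After corrections the count is 20 − 3 + 2 = 19 annuli.
13.4 mm over 19 years gives 13.4 / 19 ≈ 0.705 mm/yr.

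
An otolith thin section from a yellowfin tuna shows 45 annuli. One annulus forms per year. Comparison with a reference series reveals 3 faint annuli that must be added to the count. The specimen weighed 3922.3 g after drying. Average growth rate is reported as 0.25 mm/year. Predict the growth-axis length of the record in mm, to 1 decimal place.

12.0 mm

After corrections the count is 45 + 3 = 48 annuli.
Length ≈ 0.25 × 48 = 12.0 mm.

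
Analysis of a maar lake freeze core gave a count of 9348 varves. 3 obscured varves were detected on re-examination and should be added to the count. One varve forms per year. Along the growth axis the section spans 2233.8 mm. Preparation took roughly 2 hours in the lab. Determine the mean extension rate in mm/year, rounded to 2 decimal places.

0.24 mm/year

True varve count = 9348 + 3 = 9351.
Extension rate ≈ 2233.8 / 9351 = 0.24 mm/year.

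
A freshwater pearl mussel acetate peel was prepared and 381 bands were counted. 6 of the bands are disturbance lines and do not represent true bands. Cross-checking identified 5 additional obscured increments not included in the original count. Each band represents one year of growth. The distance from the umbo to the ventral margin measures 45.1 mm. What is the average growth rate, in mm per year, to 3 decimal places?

Correcting the raw count gives 381 − 6 + 5 = 380 true bands.
45.1 mm over 380 years gives 45.1 / 380 ≈ 0.119 mm per year.

0.119 mm per year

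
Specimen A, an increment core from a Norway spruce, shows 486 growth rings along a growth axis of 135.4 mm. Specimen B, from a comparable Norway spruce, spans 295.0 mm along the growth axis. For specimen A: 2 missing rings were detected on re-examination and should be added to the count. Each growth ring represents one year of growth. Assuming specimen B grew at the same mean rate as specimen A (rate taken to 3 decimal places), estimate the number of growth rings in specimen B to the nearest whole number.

Specimen A: after corrections the count is 486 + 2 = 488 growth rings.
A: Extension rate ≈ 135.4 / 488 = 0.277 mm/year.
Specimen B: 295.0 mm / 0.277 mm per year = 1064.98 years ≈ 1065 growth rings.

1065 growth rings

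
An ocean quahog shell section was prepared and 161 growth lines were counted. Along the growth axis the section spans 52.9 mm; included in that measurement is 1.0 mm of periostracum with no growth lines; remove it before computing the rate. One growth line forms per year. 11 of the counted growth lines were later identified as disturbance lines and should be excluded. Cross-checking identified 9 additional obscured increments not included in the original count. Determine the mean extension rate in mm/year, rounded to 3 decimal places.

0.326 mm/year

Correcting the raw count gives 161 − 11 + 9 = 159 true growth lines.
The growth record spans 52.9 − 1.0 = 51.9 mm.
Mean rate = 51.9 mm / 159 years ≈ 0.326 mm/year.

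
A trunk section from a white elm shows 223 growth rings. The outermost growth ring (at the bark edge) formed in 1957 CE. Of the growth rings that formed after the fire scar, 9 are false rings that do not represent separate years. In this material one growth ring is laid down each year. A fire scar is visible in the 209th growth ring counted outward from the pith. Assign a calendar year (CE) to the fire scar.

1952 CE

Between growth ring 209 and the bark edge there are 223 − 209 = 14 growth rings.
Excluding 9 false growth rings: 14 − 9 = 5.
Counting back 5 years from 1957 CE places the fire scar in 1957 − 5 = 1952 CE.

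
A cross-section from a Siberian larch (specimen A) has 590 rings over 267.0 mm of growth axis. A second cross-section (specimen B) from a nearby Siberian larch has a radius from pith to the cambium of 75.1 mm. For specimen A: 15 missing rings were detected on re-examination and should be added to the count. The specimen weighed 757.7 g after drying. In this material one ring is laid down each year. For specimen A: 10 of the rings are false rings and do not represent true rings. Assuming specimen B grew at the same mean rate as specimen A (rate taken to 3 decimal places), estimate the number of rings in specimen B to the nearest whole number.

167 rings

Specimen A: correcting the raw count gives 590 − 10 + 15 = 595 true rings.
A: Mean rate = 267.0 mm / 595 years ≈ 0.449 mm/year.
Specimen B: 75.1 mm / 0.449 mm per year = 167.26 years ≈ 167 rings.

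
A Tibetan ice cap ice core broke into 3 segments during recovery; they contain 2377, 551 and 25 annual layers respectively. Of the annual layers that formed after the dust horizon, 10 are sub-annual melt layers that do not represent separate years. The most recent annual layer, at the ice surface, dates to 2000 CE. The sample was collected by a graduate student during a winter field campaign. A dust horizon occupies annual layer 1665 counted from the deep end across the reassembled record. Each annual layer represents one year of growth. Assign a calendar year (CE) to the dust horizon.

722 CE

Total annual layers = 2377 + 551 + 25 = 2953.
Between annual layer 1665 and the ice surface there are 2953 − 1665 = 1288 annual layers.
1288 − 10 false = 1278 true annual layers after the dust horizon.
2000 − 1278 = 722 CE.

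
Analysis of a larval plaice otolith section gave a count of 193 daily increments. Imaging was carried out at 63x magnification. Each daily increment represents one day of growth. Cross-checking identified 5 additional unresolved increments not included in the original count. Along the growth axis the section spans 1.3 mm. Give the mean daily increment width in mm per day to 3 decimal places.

0.007 mm per day

Adjusted count: 193 + 5 = 198 daily increments.
1.3 mm over 198 days gives 1.3 / 198 ≈ 0.007 mm per day.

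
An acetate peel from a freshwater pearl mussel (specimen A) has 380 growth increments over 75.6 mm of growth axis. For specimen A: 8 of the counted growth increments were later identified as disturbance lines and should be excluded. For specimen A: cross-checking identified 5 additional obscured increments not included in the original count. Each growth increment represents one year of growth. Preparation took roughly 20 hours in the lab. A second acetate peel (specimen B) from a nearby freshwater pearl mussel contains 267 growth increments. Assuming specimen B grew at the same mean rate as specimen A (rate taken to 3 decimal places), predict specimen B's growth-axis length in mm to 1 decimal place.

53.7 mm

Specimen A: true growth increment count = 380 − 8 + 5 = 377.
A: Mean rate = 75.6 mm / 377 years ≈ 0.201 mm/yr.
B's length ≈ 0.201 × 267 = 53.7 mm.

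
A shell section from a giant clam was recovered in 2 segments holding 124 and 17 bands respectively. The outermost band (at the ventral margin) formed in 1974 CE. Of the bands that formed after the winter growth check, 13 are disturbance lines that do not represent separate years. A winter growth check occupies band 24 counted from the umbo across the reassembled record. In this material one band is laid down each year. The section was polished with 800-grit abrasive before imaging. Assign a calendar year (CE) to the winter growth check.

Total bands = 124 + 17 = 141.
141 − 24 = 117 bands lie beyond the winter growth check toward the ventral margin.
Removing the 13 false bands leaves 117 − 13 = 104 true bands beyond the winter growth check.
1974 − 104 = 1870 CE.

1870 CE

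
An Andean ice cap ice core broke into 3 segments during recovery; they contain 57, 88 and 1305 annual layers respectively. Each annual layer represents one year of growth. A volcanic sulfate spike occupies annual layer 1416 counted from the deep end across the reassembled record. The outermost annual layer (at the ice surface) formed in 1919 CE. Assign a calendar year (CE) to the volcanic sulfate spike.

Total annual layers = 57 + 88 + 1305 = 1450.
1450 − 1416 = 34 annual layers lie beyond the volcanic sulfate spike toward the ice surface.
1919 − 34 = 1885 CE.

1885 CE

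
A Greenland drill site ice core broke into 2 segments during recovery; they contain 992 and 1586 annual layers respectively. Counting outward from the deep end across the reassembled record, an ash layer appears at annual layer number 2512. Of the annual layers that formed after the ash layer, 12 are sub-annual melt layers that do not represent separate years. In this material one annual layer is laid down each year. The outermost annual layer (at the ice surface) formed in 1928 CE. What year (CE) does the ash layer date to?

Total annual layers = 992 + 1586 = 2578.
The ash layer sits at annual layer 2512 from the deep end, so 2578 − 2512 = 66 annual layers formed after it.
Excluding 12 false annual layers: 66 − 12 = 54.
1928 − 54 = 1874 CE.

1874 CE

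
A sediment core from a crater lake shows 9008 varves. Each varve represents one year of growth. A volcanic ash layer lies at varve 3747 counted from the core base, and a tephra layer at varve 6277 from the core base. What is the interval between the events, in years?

2530 years

Separation: 6277 − 3747 = 2530 varves.
One varve per year makes the interval 2530 years.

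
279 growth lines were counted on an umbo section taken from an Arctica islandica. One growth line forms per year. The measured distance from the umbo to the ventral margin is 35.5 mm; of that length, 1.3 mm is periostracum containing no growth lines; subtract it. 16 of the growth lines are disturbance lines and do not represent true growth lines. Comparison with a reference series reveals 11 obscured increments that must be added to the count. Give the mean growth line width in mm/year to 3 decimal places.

0.125 mm/year

Adjusted count: 279 − 16 + 11 = 274 growth lines.
The growth record spans 35.5 − 1.3 = 34.2 mm.
34.2 mm over 274 years gives 34.2 / 274 ≈ 0.125 mm/year.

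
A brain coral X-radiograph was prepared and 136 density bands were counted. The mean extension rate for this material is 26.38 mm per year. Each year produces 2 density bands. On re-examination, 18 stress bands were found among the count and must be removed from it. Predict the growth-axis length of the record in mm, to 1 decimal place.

After corrections the count is 136 − 18 = 118 density bands.
118 density bands at 2 per year is 118 / 2 = 59 years.
Length ≈ 26.38 × 59 = 1556.4 mm.

1556.4 mm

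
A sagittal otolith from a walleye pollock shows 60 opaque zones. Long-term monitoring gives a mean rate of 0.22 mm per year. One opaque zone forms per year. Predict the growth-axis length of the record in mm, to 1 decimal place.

13.2 mm

The record spans 60 years at 0.22 mm per year.
Length ≈ 0.22 × 60 = 13.2 mm.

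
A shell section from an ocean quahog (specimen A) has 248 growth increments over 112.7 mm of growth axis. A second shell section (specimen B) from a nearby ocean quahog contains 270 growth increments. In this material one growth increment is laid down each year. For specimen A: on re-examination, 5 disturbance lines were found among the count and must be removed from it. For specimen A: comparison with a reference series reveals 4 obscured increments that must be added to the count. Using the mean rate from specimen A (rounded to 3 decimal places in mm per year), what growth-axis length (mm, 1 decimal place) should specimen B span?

123.1 mm

Specimen A: adjusted count: 248 − 5 + 4 = 247 growth increments.
A: Mean rate = 112.7 mm / 247 years ≈ 0.456 mm/yr.
Length of B = 0.456 × 270 = 123.1 mm.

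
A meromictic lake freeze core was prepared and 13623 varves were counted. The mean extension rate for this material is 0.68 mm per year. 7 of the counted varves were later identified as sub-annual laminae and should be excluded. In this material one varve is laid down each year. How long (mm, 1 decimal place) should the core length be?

9258.9 mm

True varve count = 13623 − 7 = 13616.
Predicted length = 0.68 mm/year × 13616 years = 9258.9 mm.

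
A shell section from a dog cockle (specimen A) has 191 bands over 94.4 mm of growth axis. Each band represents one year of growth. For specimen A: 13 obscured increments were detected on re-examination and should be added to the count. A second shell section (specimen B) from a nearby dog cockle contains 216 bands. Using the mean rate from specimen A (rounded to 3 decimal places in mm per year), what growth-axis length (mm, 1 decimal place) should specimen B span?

Specimen A: adjusted count: 191 + 13 = 204 bands.
A: Extension rate ≈ 94.4 / 204 = 0.463 mm per year.
For B, 0.463 mm/year × 216 years = 100.0 mm.

100.0 mm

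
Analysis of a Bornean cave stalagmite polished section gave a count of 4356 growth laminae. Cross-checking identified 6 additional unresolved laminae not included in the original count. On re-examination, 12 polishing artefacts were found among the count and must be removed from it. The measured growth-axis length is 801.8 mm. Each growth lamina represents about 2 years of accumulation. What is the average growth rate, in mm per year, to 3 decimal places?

0.092 mm per year

Adjusted count: 4356 − 12 + 6 = 4350 growth laminae.
4350 growth laminae at 2 years each span 4350 × 2 = 8700 years.
Extension rate ≈ 801.8 / 8700 = 0.092 mm per year.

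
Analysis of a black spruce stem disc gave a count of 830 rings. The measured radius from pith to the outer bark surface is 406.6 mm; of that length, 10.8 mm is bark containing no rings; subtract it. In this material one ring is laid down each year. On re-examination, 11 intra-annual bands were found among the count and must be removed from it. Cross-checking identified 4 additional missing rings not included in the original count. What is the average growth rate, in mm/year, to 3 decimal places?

After corrections the count is 830 − 11 + 4 = 823 rings.
The growth record spans 406.6 − 10.8 = 395.8 mm.
395.8 mm over 823 years gives 395.8 / 823 ≈ 0.481 mm/year.

0.481 mm/year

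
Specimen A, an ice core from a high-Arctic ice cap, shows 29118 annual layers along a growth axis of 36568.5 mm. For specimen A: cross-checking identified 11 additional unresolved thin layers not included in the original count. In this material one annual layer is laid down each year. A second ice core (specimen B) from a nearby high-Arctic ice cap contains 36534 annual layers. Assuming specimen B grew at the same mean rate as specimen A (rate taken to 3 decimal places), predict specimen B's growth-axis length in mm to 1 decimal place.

Specimen A: adjusted count: 29118 + 11 = 29129 annual layers.
A: Extension rate ≈ 36568.5 / 29129 = 1.255 mm/year.
B's length ≈ 1.255 × 36534 = 45850.2 mm.

45850.2 mm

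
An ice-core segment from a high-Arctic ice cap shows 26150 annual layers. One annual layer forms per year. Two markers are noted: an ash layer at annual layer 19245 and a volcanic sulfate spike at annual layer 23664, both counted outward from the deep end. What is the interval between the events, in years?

Separation: 23664 − 19245 = 4419 annual layers.
One annual layer per year makes the interval 4419 years.

4419 years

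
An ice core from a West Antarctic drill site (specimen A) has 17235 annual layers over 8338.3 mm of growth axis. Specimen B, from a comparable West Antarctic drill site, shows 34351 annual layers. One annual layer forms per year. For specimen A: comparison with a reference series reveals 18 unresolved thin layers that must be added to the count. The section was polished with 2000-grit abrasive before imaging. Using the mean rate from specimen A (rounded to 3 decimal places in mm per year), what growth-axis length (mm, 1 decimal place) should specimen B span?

16591.5 mm

Specimen A: true annual layer count = 17235 + 18 = 17253.
A: 8338.3 mm over 17253 years gives 8338.3 / 17253 ≈ 0.483 mm/year.
B's length ≈ 0.483 × 34351 = 16591.5 mm.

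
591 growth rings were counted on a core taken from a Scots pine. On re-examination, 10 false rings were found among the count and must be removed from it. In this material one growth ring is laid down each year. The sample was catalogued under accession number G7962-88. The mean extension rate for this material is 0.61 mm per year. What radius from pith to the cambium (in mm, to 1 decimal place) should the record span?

354.4 mm

Adjusted count: 591 − 10 = 581 growth rings.
Length ≈ 0.61 × 581 = 354.4 mm.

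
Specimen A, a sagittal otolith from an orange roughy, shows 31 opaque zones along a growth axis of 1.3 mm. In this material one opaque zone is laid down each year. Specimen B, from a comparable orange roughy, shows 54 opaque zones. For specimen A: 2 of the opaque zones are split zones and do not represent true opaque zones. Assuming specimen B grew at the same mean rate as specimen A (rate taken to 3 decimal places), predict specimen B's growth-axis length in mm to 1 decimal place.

Specimen A: correcting the raw count gives 31 − 2 = 29 true opaque zones.
A: Extension rate ≈ 1.3 / 29 = 0.045 mm/yr.
B's length ≈ 0.045 × 54 = 2.4 mm.

2.4 mm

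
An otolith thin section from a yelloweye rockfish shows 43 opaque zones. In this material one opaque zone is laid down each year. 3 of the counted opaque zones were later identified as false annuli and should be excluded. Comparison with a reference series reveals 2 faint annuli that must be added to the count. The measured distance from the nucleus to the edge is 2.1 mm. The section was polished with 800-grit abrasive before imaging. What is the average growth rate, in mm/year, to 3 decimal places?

0.050 mm/year

Correcting the raw count gives 43 − 3 + 2 = 42 true opaque zones.
Extension rate ≈ 2.1 / 42 = 0.050 mm/year.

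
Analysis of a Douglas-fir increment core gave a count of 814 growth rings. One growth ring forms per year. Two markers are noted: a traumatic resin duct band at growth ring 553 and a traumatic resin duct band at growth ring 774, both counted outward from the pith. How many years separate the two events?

221 years

774 − 553 = 221 growth rings lie between the two events.
That is 221 years at one growth ring per year.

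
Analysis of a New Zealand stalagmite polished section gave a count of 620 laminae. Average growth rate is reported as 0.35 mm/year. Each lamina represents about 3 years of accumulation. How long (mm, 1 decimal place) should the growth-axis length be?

651.0 mm

At 3 years per lamina, 620 × 3 = 1860 years.
Predicted length = 0.35 mm/year × 1860 years = 651.0 mm.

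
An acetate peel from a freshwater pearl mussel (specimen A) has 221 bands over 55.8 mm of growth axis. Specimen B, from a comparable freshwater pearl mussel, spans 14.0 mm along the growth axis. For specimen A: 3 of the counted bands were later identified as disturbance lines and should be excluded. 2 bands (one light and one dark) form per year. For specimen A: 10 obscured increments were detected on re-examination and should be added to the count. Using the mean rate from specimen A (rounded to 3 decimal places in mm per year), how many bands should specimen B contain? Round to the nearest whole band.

57 bands

Specimen A: true band count = 221 − 3 + 10 = 228.
Specimen A: 228 bands at 2 per year is 228 / 2 = 114 years.
A: 55.8 mm over 114 years gives 55.8 / 114 ≈ 0.489 mm/yr.
B spans 14.0 / 0.489 = 28.63 years; at 2 bands per year that is 28.63 × 2 ≈ 57 bands.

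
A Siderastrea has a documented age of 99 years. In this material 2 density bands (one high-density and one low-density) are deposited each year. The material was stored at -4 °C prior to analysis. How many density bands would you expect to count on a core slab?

198 density bands

With 2 density bands per year, 99 years would produce 99 × 2 = 198 density bands.
So 198 density bands should be present.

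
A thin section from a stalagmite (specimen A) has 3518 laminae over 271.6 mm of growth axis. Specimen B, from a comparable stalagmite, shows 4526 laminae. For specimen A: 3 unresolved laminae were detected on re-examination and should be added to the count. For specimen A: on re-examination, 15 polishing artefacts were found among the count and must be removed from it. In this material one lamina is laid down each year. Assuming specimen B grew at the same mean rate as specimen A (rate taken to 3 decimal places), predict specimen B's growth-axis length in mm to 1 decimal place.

348.5 mm

Specimen A: true lamina count = 3518 − 15 + 3 = 3506.
A: Extension rate ≈ 271.6 / 3506 = 0.077 mm per year.
For B, 0.077 mm/year × 4526 years = 348.5 mm.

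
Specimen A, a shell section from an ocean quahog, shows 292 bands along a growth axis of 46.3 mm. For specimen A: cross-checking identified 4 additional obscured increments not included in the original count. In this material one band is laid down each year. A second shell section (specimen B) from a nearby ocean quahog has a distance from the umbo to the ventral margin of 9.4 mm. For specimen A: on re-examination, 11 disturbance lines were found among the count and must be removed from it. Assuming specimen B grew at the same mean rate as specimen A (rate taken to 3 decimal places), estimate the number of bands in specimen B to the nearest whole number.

Specimen A: true band count = 292 − 11 + 4 = 285.
A: 46.3 mm over 285 years gives 46.3 / 285 ≈ 0.162 mm/yr.
Specimen B: 9.4 mm / 0.162 mm per year = 58.02 years ≈ 58 bands.

58 bands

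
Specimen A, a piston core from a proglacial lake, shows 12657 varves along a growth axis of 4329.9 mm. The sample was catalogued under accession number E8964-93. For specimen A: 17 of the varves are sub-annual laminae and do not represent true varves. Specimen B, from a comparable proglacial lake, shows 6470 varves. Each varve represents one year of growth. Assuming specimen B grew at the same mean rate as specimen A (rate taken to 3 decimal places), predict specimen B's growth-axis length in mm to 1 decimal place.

2219.2 mm

Specimen A: correcting the raw count gives 12657 − 17 = 12640 true varves.
A: Extension rate ≈ 4329.9 / 12640 = 0.343 mm/yr.
Length of B = 0.343 × 6470 = 2219.2 mm.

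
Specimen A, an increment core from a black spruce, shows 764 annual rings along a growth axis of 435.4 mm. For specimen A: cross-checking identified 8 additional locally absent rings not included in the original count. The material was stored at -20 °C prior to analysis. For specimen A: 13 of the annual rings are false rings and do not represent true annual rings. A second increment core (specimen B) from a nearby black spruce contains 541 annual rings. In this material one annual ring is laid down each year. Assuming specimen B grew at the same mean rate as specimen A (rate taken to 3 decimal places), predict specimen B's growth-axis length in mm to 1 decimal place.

Specimen A: true annual ring count = 764 − 13 + 8 = 759.
A: Extension rate ≈ 435.4 / 759 = 0.574 mm/year.
For B, 0.574 mm/year × 541 years = 310.5 mm.

310.5 mm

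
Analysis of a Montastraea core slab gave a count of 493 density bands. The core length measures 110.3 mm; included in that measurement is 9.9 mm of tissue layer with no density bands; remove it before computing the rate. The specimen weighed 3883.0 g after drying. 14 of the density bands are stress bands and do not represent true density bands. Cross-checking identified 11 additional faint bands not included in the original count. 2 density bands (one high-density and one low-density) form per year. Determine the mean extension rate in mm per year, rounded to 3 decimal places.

0.410 mm per year

Adjusted count: 493 − 14 + 11 = 490 density bands.
With 2 density bands per year, 490 / 2 = 245 years.
Removing the 9.9 mm offcut leaves 110.3 − 9.9 = 100.4 mm.
100.4 mm over 245 years gives 100.4 / 245 ≈ 0.410 mm per year.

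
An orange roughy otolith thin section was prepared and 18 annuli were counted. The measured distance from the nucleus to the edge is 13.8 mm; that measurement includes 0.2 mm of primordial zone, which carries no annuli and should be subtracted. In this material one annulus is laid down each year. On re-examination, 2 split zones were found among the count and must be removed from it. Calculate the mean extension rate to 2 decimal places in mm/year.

0.85 mm/year

True annulus count = 18 − 2 = 16.
Removing the 0.2 mm offcut leaves 13.8 − 0.2 = 13.6 mm.
Extension rate ≈ 13.6 / 16 = 0.85 mm/year.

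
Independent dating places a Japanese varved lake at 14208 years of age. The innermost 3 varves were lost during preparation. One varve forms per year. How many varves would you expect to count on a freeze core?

14205 varves

At one varve per year, 14208 years correspond to 14208 varves.
Less the 3 uncaptured varves: 14208 − 3 = 14205.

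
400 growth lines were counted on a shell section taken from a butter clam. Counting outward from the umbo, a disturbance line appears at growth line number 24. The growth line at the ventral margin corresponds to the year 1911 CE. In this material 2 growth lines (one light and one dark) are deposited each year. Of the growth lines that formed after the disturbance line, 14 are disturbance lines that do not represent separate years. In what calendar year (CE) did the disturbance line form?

The disturbance line sits at growth line 24 from the umbo, so 400 − 24 = 376 growth lines formed after it.
376 − 14 false = 362 true growth lines after the disturbance line.
Dividing by 2 growth lines per year: 362 / 2 = 181 years.
Counting back 181 years from 1911 CE places the disturbance line in 1911 − 181 = 1730 CE.

1730 CE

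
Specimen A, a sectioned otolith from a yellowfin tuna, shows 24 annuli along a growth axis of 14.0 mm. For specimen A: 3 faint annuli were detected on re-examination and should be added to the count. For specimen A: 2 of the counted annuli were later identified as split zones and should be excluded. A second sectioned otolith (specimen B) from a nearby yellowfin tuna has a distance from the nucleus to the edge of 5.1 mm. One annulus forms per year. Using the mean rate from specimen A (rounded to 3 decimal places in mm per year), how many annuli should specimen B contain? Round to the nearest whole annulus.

9 annuli

Specimen A: adjusted count: 24 − 2 + 3 = 25 annuli.
A: Extension rate ≈ 14.0 / 25 = 0.560 mm per year.
B spans 5.1 / 0.560 = 9.11 years ≈ 9 annuli.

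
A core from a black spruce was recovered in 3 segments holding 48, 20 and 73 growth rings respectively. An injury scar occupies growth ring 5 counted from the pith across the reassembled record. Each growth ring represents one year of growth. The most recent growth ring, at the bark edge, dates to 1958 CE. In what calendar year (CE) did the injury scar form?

1822 CE

Total growth rings = 48 + 20 + 73 = 141.
141 − 5 = 136 growth rings lie beyond the injury scar toward the bark edge.
1958 − 136 = 1822 CE.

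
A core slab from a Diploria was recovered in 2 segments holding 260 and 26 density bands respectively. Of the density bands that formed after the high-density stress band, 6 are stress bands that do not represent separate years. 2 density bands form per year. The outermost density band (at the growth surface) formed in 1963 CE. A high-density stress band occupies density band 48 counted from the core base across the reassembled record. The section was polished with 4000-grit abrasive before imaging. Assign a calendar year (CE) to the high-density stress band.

1847 CE

Total density bands = 260 + 26 = 286.
286 − 48 = 238 density bands lie beyond the high-density stress band toward the growth surface.
238 − 6 false = 232 true density bands after the high-density stress band.
Dividing by 2 density bands per year: 232 / 2 = 116 years.
1963 − 116 = 1847 CE.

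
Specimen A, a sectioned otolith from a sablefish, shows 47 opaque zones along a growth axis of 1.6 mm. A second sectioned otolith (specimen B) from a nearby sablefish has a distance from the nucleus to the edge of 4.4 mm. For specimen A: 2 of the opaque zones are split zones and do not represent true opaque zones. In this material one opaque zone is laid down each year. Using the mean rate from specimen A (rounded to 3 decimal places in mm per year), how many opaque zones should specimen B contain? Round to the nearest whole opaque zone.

122 opaque zones

Specimen A: correcting the raw count gives 47 − 2 = 45 true opaque zones.
A: 1.6 mm over 45 years gives 1.6 / 45 ≈ 0.036 mm/year.
Specimen B: 4.4 mm / 0.036 mm per year = 122.22 years ≈ 122 opaque zones.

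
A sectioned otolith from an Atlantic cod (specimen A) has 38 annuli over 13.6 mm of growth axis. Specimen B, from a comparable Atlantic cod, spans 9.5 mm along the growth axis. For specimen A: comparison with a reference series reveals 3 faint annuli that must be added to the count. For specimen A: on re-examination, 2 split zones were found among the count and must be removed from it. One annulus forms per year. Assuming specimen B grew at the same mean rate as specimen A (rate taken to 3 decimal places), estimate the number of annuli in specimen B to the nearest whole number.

Specimen A: correcting the raw count gives 38 − 2 + 3 = 39 true annuli.
A: Mean rate = 13.6 mm / 39 years ≈ 0.349 mm per year.
For B, 9.5 / 0.349 = 27.22 years ≈ 27 annuli.

27 annuli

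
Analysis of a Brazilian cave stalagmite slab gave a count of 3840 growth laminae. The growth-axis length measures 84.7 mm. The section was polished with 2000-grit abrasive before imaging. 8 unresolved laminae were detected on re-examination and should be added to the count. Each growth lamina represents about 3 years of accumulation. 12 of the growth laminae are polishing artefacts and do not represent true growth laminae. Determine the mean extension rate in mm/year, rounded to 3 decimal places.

After corrections the count is 3840 − 12 + 8 = 3836 growth laminae.
At 3 years per growth lamina, 3836 × 3 = 11508 years.
Mean rate = 84.7 mm / 11508 years ≈ 0.007 mm/year.

0.007 mm/year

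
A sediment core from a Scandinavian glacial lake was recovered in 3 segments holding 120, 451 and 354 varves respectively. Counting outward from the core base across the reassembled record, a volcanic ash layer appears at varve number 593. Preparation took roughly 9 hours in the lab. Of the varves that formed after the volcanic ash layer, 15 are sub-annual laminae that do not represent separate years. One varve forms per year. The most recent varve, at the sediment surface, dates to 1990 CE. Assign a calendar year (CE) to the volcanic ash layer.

Total varves = 120 + 451 + 354 = 925.
Between varve 593 and the sediment surface there are 925 − 593 = 332 varves.
332 − 15 false = 317 true varves after the volcanic ash layer.
1990 − 317 = 1673 CE.

1673 CE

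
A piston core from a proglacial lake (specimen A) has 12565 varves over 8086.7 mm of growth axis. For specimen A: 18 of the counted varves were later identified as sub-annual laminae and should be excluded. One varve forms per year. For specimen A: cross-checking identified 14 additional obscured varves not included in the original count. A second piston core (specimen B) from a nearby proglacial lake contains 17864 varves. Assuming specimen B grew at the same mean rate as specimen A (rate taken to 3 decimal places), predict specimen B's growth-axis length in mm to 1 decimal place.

Specimen A: after corrections the count is 12565 − 18 + 14 = 12561 varves.
A: 8086.7 mm over 12561 years gives 8086.7 / 12561 ≈ 0.644 mm/yr.
B's length ≈ 0.644 × 17864 = 11504.4 mm.

11504.4 mm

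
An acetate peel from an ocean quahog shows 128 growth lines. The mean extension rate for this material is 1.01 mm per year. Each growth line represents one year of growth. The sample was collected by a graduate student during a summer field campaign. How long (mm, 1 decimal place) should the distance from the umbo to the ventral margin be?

128 years of growth are recorded.
Length ≈ 1.01 × 128 = 129.3 mm.

129.3 mm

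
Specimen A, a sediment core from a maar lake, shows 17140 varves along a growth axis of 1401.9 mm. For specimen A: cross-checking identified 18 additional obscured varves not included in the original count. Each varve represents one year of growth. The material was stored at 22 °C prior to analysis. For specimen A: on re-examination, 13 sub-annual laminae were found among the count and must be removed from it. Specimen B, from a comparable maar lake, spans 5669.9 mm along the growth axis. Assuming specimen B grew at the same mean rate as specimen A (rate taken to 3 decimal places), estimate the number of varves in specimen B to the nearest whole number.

Specimen A: after corrections the count is 17140 − 13 + 18 = 17145 varves.
A: 1401.9 mm over 17145 years gives 1401.9 / 17145 ≈ 0.082 mm/year.
Specimen B: 5669.9 mm / 0.082 mm per year = 69145.12 years ≈ 69145 varves.

69145 varves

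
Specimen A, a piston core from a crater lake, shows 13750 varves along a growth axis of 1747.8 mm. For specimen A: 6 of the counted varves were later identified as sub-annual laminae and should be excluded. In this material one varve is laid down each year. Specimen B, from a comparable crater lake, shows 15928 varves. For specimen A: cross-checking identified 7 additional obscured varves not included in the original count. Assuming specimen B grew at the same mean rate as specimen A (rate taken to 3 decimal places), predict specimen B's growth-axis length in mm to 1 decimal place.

2022.9 mm

Specimen A: after corrections the count is 13750 − 6 + 7 = 13751 varves.
A: 1747.8 mm over 13751 years gives 1747.8 / 13751 ≈ 0.127 mm per year.
For B, 0.127 mm/year × 15928 years = 2022.9 mm.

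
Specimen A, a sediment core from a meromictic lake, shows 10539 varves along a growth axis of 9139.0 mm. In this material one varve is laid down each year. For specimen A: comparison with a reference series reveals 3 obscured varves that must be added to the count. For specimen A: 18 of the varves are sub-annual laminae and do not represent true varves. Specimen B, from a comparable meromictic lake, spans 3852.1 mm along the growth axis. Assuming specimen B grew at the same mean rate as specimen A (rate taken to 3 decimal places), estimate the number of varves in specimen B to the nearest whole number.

Specimen A: adjusted count: 10539 − 18 + 3 = 10524 varves.
A: Mean rate = 9139.0 mm / 10524 years ≈ 0.868 mm/year.
Specimen B: 3852.1 mm / 0.868 mm per year = 4437.90 years ≈ 4438 varves.

4438 varves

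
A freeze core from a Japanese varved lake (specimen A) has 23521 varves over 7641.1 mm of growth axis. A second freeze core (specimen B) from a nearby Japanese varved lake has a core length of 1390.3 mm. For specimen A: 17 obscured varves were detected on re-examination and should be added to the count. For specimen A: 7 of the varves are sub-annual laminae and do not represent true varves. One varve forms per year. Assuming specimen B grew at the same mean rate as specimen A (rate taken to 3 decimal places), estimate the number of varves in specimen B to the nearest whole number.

Specimen A: true varve count = 23521 − 7 + 17 = 23531.
A: Extension rate ≈ 7641.1 / 23531 = 0.325 mm per year.
For B, 1390.3 / 0.325 = 4277.85 years ≈ 4278 varves.

4278 varves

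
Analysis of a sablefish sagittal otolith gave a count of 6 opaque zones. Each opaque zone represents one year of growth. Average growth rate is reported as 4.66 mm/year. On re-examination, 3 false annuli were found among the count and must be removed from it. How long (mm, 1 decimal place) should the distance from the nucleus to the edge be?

After corrections the count is 6 − 3 = 3 opaque zones.
Predicted length = 4.66 mm/year × 3 years = 14.0 mm.

14.0 mm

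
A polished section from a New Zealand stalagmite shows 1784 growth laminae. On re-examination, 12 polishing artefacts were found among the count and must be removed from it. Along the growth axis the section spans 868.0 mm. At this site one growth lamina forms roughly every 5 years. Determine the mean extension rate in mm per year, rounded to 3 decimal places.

After corrections the count is 1784 − 12 = 1772 growth laminae.
Multiplying by 5 years per growth lamina: 1772 × 5 = 8860 years.
Mean rate = 868.0 mm / 8860 years ≈ 0.098 mm per year.

0.098 mm per year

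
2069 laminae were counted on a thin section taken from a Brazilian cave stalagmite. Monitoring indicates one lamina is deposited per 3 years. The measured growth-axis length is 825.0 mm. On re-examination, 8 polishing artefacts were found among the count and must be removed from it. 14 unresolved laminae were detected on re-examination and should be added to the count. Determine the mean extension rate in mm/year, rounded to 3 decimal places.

True lamina count = 2069 − 8 + 14 = 2075.
At 3 years per lamina, 2075 × 3 = 6225 years.
Mean rate = 825.0 mm / 6225 years ≈ 0.133 mm/year.

0.133 mm/year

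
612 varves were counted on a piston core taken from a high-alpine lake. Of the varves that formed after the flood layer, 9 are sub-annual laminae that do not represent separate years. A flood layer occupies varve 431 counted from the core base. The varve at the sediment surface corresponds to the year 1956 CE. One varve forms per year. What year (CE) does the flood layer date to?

1784 CE

Between varve 431 and the sediment surface there are 612 − 431 = 181 varves.
Excluding 9 false varves: 181 − 9 = 172.
1956 − 172 = 1784 CE.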